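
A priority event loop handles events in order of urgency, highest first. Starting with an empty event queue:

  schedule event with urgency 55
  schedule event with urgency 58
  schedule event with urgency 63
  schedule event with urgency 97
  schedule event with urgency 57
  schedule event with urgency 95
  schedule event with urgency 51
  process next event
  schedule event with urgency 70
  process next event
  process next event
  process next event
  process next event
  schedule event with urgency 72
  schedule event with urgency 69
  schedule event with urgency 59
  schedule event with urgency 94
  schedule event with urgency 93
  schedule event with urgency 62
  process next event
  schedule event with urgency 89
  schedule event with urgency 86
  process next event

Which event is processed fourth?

63

insert 55 → {55}
insert 58 → {58, 55}
insert 63 → {63, 58, 55}
insert 97 → {97, 63, 58, 55}
insert 57 → {97, 63, 58, 57, 55}
insert 95 → {97, 95, 63, 58, 57, 55}
insert 51 → {97, 95, 63, 58, 57, 55, 51}
process next event → 97; now {95, 63, 58, 57, 55, 51}
insert 70 → {95, 70, 63, 58, 57, 55, 51}
process next event → 95; now {70, 63, 58, 57, 55, 51}
process next event → 70; now {63, 58, 57, 55, 51}
process next event → 63; now {58, 57, 55, 51}
process next event → 58; now {57, 55, 51}
insert 72 → {72, 57, 55, 51}
insert 69 → {72, 69, 57, 55, 51}
insert 59 → {72, 69, 59, 57, 55, 51}
insert 94 → {94, 72, 69, 59, 57, 55, 51}
insert 93 → {94, 93, 72, 69, 59, 57, 55, 51}
insert 62 → {94, 93, 72, 69, 62, 59, 57, 55, 51}
process next event → 94; now {93, 72, 69, 62, 59, 57, 55, 51}
insert 89 → {93, 89, 72, 69, 62, 59, 57, 55, 51}
insert 86 → {93, 89, 86, 72, 69, 62, 59, 57, 55, 51}
process next event → 93; now {89, 86, 72, 69, 62, 59, 57, 55, 51}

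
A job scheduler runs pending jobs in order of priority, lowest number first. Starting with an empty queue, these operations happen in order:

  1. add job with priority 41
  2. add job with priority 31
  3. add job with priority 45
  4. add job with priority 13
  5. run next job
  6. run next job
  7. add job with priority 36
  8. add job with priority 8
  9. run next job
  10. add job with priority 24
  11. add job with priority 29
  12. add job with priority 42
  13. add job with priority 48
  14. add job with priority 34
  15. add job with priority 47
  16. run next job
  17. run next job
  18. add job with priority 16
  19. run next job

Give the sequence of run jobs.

insert 41 → {41}
insert 31 → {31, 41}
insert 45 → {31, 41, 45}
insert 13 → {13, 31, 41, 45}
run next job → 13; now {31, 41, 45}
run next job → 31; now {41, 45}
insert 36 → {36, 41, 45}
insert 8 → {8, 36, 41, 45}
run next job → 8; now {36, 41, 45}
insert 24 → {24, 36, 41, 45}
insert 29 → {24, 29, 36, 41, 45}
insert 42 → {24, 29, 36, 41, 42, 45}
insert 48 → {24, 29, 36, 41, 42, 45, 48}
insert 34 → {24, 29, 34, 36, 41, 42, 45, 48}
insert 47 → {24, 29, 34, 36, 41, 42, 45, 47, 48}
run next job → 24; now {29, 34, 36, 41, 42, 45, 47, 48}
run next job → 29; now {34, 36, 41, 42, 45, 47, 48}
insert 16 → {16, 34, 36, 41, 42, 45, 47, 48}
run next job → 16; now {34, 36, 41, 42, 45, 47, 48}

13, 31, 8, 24, 29, 16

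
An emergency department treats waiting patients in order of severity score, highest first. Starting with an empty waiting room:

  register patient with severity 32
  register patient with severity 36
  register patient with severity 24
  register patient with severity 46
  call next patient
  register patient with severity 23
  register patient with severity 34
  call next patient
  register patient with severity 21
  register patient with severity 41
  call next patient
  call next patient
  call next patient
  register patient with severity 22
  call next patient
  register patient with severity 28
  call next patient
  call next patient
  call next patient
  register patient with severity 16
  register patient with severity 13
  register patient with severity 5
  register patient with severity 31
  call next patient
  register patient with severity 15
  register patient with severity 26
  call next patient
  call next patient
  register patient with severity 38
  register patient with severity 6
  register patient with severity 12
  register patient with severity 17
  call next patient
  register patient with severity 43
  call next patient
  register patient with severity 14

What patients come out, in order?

46 → 36 → 41 → 34 → 32 → 24 → 28 → 23 → 22 → 31 → 26 → 21 → 38 → 43

insert 32 → {32}
insert 36 → {36, 32}
insert 24 → {36, 32, 24}
insert 46 → {46, 36, 32, 24}
call next patient → 46; now {36, 32, 24}
insert 23 → {36, 32, 24, 23}
insert 34 → {36, 34, 32, 24, 23}
call next patient → 36; now {34, 32, 24, 23}
insert 21 → {34, 32, 24, 23, 21}
insert 41 → {41, 34, 32, 24, 23, 21}
call next patient → 41; now {34, 32, 24, 23, 21}
call next patient → 34; now {32, 24, 23, 21}
call next patient → 32; now {24, 23, 21}
insert 22 → {24, 23, 22, 21}
call next patient → 24; now {23, 22, 21}
insert 28 → {28, 23, 22, 21}
call next patient → 28; now {23, 22, 21}
call next patient → 23; now {22, 21}
call next patient → 22; now {21}
insert 16 → {21, 16}
insert 13 → {21, 16, 13}
insert 5 → {21, 16, 13, 5}
insert 31 → {31, 21, 16, 13, 5}
call next patient → 31; now {21, 16, 13, 5}
insert 15 → {21, 16, 15, 13, 5}
insert 26 → {26, 21, 16, 15, 13, 5}
call next patient → 26; now {21, 16, 15, 13, 5}
call next patient → 21; now {16, 15, 13, 5}
insert 38 → {38, 16, 15, 13, 5}
insert 6 → {38, 16, 15, 13, 6, 5}
insert 12 → {38, 16, 15, 13, 12, 6, 5}
insert 17 → {38, 17, 16, 15, 13, 12, 6, 5}
call next patient → 38; now {17, 16, 15, 13, 12, 6, 5}
insert 43 → {43, 17, 16, 15, 13, 12, 6, 5}
call next patient → 43; now {17, 16, 15, 13, 12, 6, 5}
insert 14 → {17, 16, 15, 14, 13, 12, 6, 5}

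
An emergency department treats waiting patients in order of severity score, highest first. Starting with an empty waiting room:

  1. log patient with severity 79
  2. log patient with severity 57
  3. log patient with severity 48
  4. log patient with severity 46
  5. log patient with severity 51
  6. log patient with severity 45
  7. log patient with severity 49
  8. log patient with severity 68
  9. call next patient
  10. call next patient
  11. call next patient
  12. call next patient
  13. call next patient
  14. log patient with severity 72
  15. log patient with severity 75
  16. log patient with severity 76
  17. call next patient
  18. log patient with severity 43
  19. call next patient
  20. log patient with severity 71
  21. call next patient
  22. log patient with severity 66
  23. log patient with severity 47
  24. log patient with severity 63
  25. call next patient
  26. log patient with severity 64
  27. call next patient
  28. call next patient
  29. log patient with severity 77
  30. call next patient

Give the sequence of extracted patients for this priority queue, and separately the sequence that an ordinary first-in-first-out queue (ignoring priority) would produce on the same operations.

priority queue: 79 → 68 → 57 → 51 → 49 → 76 → 75 → 72 → 71 → 66 → 64 → 77; FIFO queue: 79, 57, 48, 46, 51, 45, 49, 68, 72, 75, 76, 43

insert 79 → {79}
insert 57 → {79, 57}
insert 48 → {79, 57, 48}
insert 46 → {79, 57, 48, 46}
insert 51 → {79, 57, 51, 48, 46}
insert 45 → {79, 57, 51, 48, 46, 45}
insert 49 → {79, 57, 51, 49, 48, 46, 45}
insert 68 → {79, 68, 57, 51, 49, 48, 46, 45}
call next patient → 79; now {68, 57, 51, 49, 48, 46, 45}
call next patient → 68; now {57, 51, 49, 48, 46, 45}
call next patient → 57; now {51, 49, 48, 46, 45}
call next patient → 51; now {49, 48, 46, 45}
call next patient → 49; now {48, 46, 45}
insert 72 → {72, 48, 46, 45}
insert 75 → {75, 72, 48, 46, 45}
insert 76 → {76, 75, 72, 48, 46, 45}
call next patient → 76; now {75, 72, 48, 46, 45}
insert 43 → {75, 72, 48, 46, 45, 43}
call next patient → 75; now {72, 48, 46, 45, 43}
insert 71 → {72, 71, 48, 46, 45, 43}
call next patient → 72; now {71, 48, 46, 45, 43}
insert 66 → {71, 66, 48, 46, 45, 43}
insert 47 → {71, 66, 48, 47, 46, 45, 43}
insert 63 → {71, 66, 63, 48, 47, 46, 45, 43}
call next patient → 71; now {66, 63, 48, 47, 46, 45, 43}
insert 64 → {66, 64, 63, 48, 47, 46, 45, 43}
call next patient → 66; now {64, 63, 48, 47, 46, 45, 43}
call next patient → 64; now {63, 48, 47, 46, 45, 43}
insert 77 → {77, 63, 48, 47, 46, 45, 43}
call next patient → 77; now {63, 48, 47, 46, 45, 43}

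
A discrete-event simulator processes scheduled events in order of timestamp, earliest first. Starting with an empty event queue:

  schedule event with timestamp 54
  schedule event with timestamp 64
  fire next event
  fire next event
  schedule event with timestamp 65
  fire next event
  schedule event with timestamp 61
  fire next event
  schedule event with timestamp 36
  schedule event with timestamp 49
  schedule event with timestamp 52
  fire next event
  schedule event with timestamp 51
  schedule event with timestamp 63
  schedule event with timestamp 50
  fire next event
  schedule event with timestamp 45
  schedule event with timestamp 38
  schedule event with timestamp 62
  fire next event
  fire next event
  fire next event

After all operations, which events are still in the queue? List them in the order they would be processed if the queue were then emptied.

51, 52, 62, 63

insert 54 → {54}
insert 64 → {54, 64}
fire next event → 54; now {64}
fire next event → 64; now {}
insert 65 → {65}
fire next event → 65; now {}
insert 61 → {61}
fire next event → 61; now {}
insert 36 → {36}
insert 49 → {36, 49}
insert 52 → {36, 49, 52}
fire next event → 36; now {49, 52}
insert 51 → {49, 51, 52}
insert 63 → {49, 51, 52, 63}
insert 50 → {49, 50, 51, 52, 63}
fire next event → 49; now {50, 51, 52, 63}
insert 45 → {45, 50, 51, 52, 63}
insert 38 → {38, 45, 50, 51, 52, 63}
insert 62 → {38, 45, 50, 51, 52, 62, 63}
fire next event → 38; now {45, 50, 51, 52, 62, 63}
fire next event → 45; now {50, 51, 52, 62, 63}
fire next event → 50; now {51, 52, 62, 63}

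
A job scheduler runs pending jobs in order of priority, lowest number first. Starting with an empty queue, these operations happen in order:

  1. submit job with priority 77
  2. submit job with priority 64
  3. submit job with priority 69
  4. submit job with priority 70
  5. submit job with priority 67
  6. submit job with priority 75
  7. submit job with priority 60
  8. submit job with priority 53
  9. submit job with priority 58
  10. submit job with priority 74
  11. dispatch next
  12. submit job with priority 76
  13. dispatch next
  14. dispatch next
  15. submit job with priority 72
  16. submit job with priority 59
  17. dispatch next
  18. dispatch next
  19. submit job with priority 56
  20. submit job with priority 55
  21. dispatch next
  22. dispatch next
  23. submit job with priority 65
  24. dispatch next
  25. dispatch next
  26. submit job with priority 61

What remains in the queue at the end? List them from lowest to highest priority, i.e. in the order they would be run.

insert 77 → {77}
insert 64 → {64, 77}
insert 69 → {64, 69, 77}
insert 70 → {64, 69, 70, 77}
insert 67 → {64, 67, 69, 70, 77}
insert 75 → {64, 67, 69, 70, 75, 77}
insert 60 → {60, 64, 67, 69, 70, 75, 77}
insert 53 → {53, 60, 64, 67, 69, 70, 75, 77}
insert 58 → {53, 58, 60, 64, 67, 69, 70, 75, 77}
insert 74 → {53, 58, 60, 64, 67, 69, 70, 74, 75, 77}
dispatch next → 53; now {58, 60, 64, 67, 69, 70, 74, 75, 77}
insert 76 → {58, 60, 64, 67, 69, 70, 74, 75, 76, 77}
dispatch next → 58; now {60, 64, 67, 69, 70, 74, 75, 76, 77}
dispatch next → 60; now {64, 67, 69, 70, 74, 75, 76, 77}
insert 72 → {64, 67, 69, 70, 72, 74, 75, 76, 77}
insert 59 → {59, 64, 67, 69, 70, 72, 74, 75, 76, 77}
dispatch next → 59; now {64, 67, 69, 70, 72, 74, 75, 76, 77}
dispatch next → 64; now {67, 69, 70, 72, 74, 75, 76, 77}
insert 56 → {56, 67, 69, 70, 72, 74, 75, 76, 77}
insert 55 → {55, 56, 67, 69, 70, 72, 74, 75, 76, 77}
dispatch next → 55; now {56, 67, 69, 70, 72, 74, 75, 76, 77}
dispatch next → 56; now {67, 69, 70, 72, 74, 75, 76, 77}
insert 65 → {65, 67, 69, 70, 72, 74, 75, 76, 77}
dispatch next → 65; now {67, 69, 70, 72, 74, 75, 76, 77}
dispatch next → 67; now {69, 70, 72, 74, 75, 76, 77}
insert 61 → {61, 69, 70, 72, 74, 75, 76, 77}

61, 69, 70, 72, 74, 75, 76, 77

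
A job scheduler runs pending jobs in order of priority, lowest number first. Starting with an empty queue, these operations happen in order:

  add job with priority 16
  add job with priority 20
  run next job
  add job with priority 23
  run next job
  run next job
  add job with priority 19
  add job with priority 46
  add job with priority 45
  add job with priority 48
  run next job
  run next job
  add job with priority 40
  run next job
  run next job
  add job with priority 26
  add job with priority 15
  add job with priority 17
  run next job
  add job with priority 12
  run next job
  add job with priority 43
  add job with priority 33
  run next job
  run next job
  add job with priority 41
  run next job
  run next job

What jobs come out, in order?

16, 20, 23, 19, 45, 40, 46, 15, 12, 17, 26, 33, 41

insert 16 → {16}
insert 20 → {16, 20}
run next job → 16; now {20}
insert 23 → {20, 23}
run next job → 20; now {23}
run next job → 23; now {}
insert 19 → {19}
insert 46 → {19, 46}
insert 45 → {19, 45, 46}
insert 48 → {19, 45, 46, 48}
run next job → 19; now {45, 46, 48}
run next job → 45; now {46, 48}
insert 40 → {40, 46, 48}
run next job → 40; now {46, 48}
run next job → 46; now {48}
insert 26 → {26, 48}
insert 15 → {15, 26, 48}
insert 17 → {15, 17, 26, 48}
run next job → 15; now {17, 26, 48}
insert 12 → {12, 17, 26, 48}
run next job → 12; now {17, 26, 48}
insert 43 → {17, 26, 43, 48}
insert 33 → {17, 26, 33, 43, 48}
run next job → 17; now {26, 33, 43, 48}
run next job → 26; now {33, 43, 48}
insert 41 → {33, 41, 43, 48}
run next job → 33; now {41, 43, 48}
run next job → 41; now {43, 48}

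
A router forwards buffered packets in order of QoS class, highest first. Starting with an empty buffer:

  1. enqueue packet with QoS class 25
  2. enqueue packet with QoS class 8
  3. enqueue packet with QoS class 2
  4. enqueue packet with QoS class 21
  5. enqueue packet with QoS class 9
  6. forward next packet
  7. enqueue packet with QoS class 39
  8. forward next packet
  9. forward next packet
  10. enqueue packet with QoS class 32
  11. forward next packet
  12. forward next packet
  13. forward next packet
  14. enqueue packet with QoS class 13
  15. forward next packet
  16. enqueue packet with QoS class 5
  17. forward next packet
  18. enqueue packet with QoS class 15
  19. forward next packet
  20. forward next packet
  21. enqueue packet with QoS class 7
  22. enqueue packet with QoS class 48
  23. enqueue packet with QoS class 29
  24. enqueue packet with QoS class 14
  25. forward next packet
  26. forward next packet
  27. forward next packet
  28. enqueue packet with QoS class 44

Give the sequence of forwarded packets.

[25, 39, 21, 32, 9, 8, 13, 5, 15, 2, 48, 29, 14]

insert 25 → {25}
insert 8 → {25, 8}
insert 2 → {25, 8, 2}
insert 21 → {25, 21, 8, 2}
insert 9 → {25, 21, 9, 8, 2}
forward next packet → 25; now {21, 9, 8, 2}
insert 39 → {39, 21, 9, 8, 2}
forward next packet → 39; now {21, 9, 8, 2}
forward next packet → 21; now {9, 8, 2}
insert 32 → {32, 9, 8, 2}
forward next packet → 32; now {9, 8, 2}
forward next packet → 9; now {8, 2}
forward next packet → 8; now {2}
insert 13 → {13, 2}
forward next packet → 13; now {2}
insert 5 → {5, 2}
forward next packet → 5; now {2}
insert 15 → {15, 2}
forward next packet → 15; now {2}
forward next packet → 2; now {}
insert 7 → {7}
insert 48 → {48, 7}
insert 29 → {48, 29, 7}
insert 14 → {48, 29, 14, 7}
forward next packet → 48; now {29, 14, 7}
forward next packet → 29; now {14, 7}
forward next packet → 14; now {7}
insert 44 → {44, 7}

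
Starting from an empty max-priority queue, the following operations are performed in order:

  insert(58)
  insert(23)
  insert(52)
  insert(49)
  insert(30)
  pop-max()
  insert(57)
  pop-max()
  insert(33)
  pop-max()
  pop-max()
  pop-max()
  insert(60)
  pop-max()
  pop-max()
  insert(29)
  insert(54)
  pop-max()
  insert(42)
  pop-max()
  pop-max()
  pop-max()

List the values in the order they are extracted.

insert 58 → {58}
insert 23 → {58, 23}
insert 52 → {58, 52, 23}
insert 49 → {58, 52, 49, 23}
insert 30 → {58, 52, 49, 30, 23}
pop-max → 58; now {52, 49, 30, 23}
insert 57 → {57, 52, 49, 30, 23}
pop-max → 57; now {52, 49, 30, 23}
insert 33 → {52, 49, 33, 30, 23}
pop-max → 52; now {49, 33, 30, 23}
pop-max → 49; now {33, 30, 23}
pop-max → 33; now {30, 23}
insert 60 → {60, 30, 23}
pop-max → 60; now {30, 23}
pop-max → 30; now {23}
insert 29 → {29, 23}
insert 54 → {54, 29, 23}
pop-max → 54; now {29, 23}
insert 42 → {42, 29, 23}
pop-max → 42; now {29, 23}
pop-max → 29; now {23}
pop-max → 23; now {}

58, 57, 52, 49, 33, 60, 30, 54, 42, 29, 23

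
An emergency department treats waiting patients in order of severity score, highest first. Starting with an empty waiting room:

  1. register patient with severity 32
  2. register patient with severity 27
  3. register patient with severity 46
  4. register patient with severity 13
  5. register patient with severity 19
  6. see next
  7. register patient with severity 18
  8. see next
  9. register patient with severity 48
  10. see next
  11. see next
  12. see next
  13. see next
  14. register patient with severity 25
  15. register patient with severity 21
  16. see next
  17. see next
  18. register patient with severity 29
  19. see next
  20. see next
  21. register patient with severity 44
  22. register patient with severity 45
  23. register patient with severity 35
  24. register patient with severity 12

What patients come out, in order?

[46, 32, 48, 27, 19, 18, 25, 21, 29, 13]

insert 32 → {32}
insert 27 → {32, 27}
insert 46 → {46, 32, 27}
insert 13 → {46, 32, 27, 13}
insert 19 → {46, 32, 27, 19, 13}
see next → 46; now {32, 27, 19, 13}
insert 18 → {32, 27, 19, 18, 13}
see next → 32; now {27, 19, 18, 13}
insert 48 → {48, 27, 19, 18, 13}
see next → 48; now {27, 19, 18, 13}
see next → 27; now {19, 18, 13}
see next → 19; now {18, 13}
see next → 18; now {13}
insert 25 → {25, 13}
insert 21 → {25, 21, 13}
see next → 25; now {21, 13}
see next → 21; now {13}
insert 29 → {29, 13}
see next → 29; now {13}
see next → 13; now {}
insert 44 → {44}
insert 45 → {45, 44}
insert 35 → {45, 44, 35}
insert 12 → {45, 44, 35, 12}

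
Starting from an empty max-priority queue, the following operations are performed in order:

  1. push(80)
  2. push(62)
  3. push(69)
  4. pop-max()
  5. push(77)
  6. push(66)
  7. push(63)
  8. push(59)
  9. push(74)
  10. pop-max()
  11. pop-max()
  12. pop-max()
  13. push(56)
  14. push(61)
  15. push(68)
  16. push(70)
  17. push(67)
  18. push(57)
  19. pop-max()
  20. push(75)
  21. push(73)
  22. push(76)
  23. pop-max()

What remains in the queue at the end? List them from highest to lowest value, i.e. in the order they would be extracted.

insert 80 → {80}
insert 62 → {80, 62}
insert 69 → {80, 69, 62}
pop-max → 80; now {69, 62}
insert 77 → {77, 69, 62}
insert 66 → {77, 69, 66, 62}
insert 63 → {77, 69, 66, 63, 62}
insert 59 → {77, 69, 66, 63, 62, 59}
insert 74 → {77, 74, 69, 66, 63, 62, 59}
pop-max → 77; now {74, 69, 66, 63, 62, 59}
pop-max → 74; now {69, 66, 63, 62, 59}
pop-max → 69; now {66, 63, 62, 59}
insert 56 → {66, 63, 62, 59, 56}
insert 61 → {66, 63, 62, 61, 59, 56}
insert 68 → {68, 66, 63, 62, 61, 59, 56}
insert 70 → {70, 68, 66, 63, 62, 61, 59, 56}
insert 67 → {70, 68, 67, 66, 63, 62, 61, 59, 56}
insert 57 → {70, 68, 67, 66, 63, 62, 61, 59, 57, 56}
pop-max → 70; now {68, 67, 66, 63, 62, 61, 59, 57, 56}
insert 75 → {75, 68, 67, 66, 63, 62, 61, 59, 57, 56}
insert 73 → {75, 73, 68, 67, 66, 63, 62, 61, 59, 57, 56}
insert 76 → {76, 75, 73, 68, 67, 66, 63, 62, 61, 59, 57, 56}
pop-max → 76; now {75, 73, 68, 67, 66, 63, 62, 61, 59, 57, 56}

[75, 73, 68, 67, 66, 63, 62, 61, 59, 57, 56]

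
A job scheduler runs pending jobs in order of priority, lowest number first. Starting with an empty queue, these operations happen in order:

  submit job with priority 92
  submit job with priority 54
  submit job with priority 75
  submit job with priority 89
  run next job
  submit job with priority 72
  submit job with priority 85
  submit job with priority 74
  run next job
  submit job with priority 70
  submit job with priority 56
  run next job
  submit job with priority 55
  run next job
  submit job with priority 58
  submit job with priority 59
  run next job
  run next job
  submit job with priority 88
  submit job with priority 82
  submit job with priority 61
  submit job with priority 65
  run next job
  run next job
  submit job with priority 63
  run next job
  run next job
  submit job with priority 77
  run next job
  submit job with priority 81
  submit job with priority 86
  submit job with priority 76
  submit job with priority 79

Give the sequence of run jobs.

54, 72, 56, 55, 58, 59, 61, 65, 63, 70, 74

insert 92 → {92}
insert 54 → {54, 92}
insert 75 → {54, 75, 92}
insert 89 → {54, 75, 89, 92}
run next job → 54; now {75, 89, 92}
insert 72 → {72, 75, 89, 92}
insert 85 → {72, 75, 85, 89, 92}
insert 74 → {72, 74, 75, 85, 89, 92}
run next job → 72; now {74, 75, 85, 89, 92}
insert 70 → {70, 74, 75, 85, 89, 92}
insert 56 → {56, 70, 74, 75, 85, 89, 92}
run next job → 56; now {70, 74, 75, 85, 89, 92}
insert 55 → {55, 70, 74, 75, 85, 89, 92}
run next job → 55; now {70, 74, 75, 85, 89, 92}
insert 58 → {58, 70, 74, 75, 85, 89, 92}
insert 59 → {58, 59, 70, 74, 75, 85, 89, 92}
run next job → 58; now {59, 70, 74, 75, 85, 89, 92}
run next job → 59; now {70, 74, 75, 85, 89, 92}
insert 88 → {70, 74, 75, 85, 88, 89, 92}
insert 82 → {70, 74, 75, 82, 85, 88, 89, 92}
insert 61 → {61, 70, 74, 75, 82, 85, 88, 89, 92}
insert 65 → {61, 65, 70, 74, 75, 82, 85, 88, 89, 92}
run next job → 61; now {65, 70, 74, 75, 82, 85, 88, 89, 92}
run next job → 65; now {70, 74, 75, 82, 85, 88, 89, 92}
insert 63 → {63, 70, 74, 75, 82, 85, 88, 89, 92}
run next job → 63; now {70, 74, 75, 82, 85, 88, 89, 92}
run next job → 70; now {74, 75, 82, 85, 88, 89, 92}
insert 77 → {74, 75, 77, 82, 85, 88, 89, 92}
run next job → 74; now {75, 77, 82, 85, 88, 89, 92}
insert 81 → {75, 77, 81, 82, 85, 88, 89, 92}
insert 86 → {75, 77, 81, 82, 85, 86, 88, 89, 92}
insert 76 → {75, 76, 77, 81, 82, 85, 86, 88, 89, 92}
insert 79 → {75, 76, 77, 79, 81, 82, 85, 86, 88, 89, 92}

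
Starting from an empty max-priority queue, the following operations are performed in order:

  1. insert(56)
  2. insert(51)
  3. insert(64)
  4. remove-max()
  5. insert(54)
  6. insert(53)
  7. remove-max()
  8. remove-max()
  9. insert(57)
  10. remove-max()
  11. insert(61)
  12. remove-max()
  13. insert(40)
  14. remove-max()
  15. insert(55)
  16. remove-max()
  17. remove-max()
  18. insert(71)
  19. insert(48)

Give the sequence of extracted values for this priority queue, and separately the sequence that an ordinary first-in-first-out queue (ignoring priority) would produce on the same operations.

insert 56 → {56}
insert 51 → {56, 51}
insert 64 → {64, 56, 51}
remove-max → 64; now {56, 51}
insert 54 → {56, 54, 51}
insert 53 → {56, 54, 53, 51}
remove-max → 56; now {54, 53, 51}
remove-max → 54; now {53, 51}
insert 57 → {57, 53, 51}
remove-max → 57; now {53, 51}
insert 61 → {61, 53, 51}
remove-max → 61; now {53, 51}
insert 40 → {53, 51, 40}
remove-max → 53; now {51, 40}
insert 55 → {55, 51, 40}
remove-max → 55; now {51, 40}
remove-max → 51; now {40}
insert 71 → {71, 40}
insert 48 → {71, 48, 40}

priority queue: 64, 56, 54, 57, 61, 53, 55, 51; FIFO queue: 56, 51, 64, 54, 53, 57, 61, 40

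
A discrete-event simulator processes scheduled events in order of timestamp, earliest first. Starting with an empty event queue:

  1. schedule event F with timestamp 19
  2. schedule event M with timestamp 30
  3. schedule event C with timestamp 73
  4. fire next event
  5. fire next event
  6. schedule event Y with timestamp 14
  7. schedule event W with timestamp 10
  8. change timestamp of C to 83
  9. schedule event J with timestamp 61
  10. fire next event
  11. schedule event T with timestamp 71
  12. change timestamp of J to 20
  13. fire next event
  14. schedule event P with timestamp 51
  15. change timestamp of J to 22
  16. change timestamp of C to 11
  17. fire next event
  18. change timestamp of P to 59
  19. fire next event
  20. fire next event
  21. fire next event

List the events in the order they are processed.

add F (timestamp 19) → {F:19}
add M (timestamp 30) → {F:19, M:30}
add C (timestamp 73) → {F:19, M:30, C:73}
fire next event → F; now {M:30, C:73}
fire next event → M; now {C:73}
add Y (timestamp 14) → {Y:14, C:73}
add W (timestamp 10) → {W:10, Y:14, C:73}
update C to timestamp 83 → {W:10, Y:14, C:83}
add J (timestamp 61) → {W:10, Y:14, J:61, C:83}
fire next event → W; now {Y:14, J:61, C:83}
add T (timestamp 71) → {Y:14, J:61, T:71, C:83}
update J to timestamp 20 → {Y:14, J:20, T:71, C:83}
fire next event → Y; now {J:20, T:71, C:83}
add P (timestamp 51) → {J:20, P:51, T:71, C:83}
update J to timestamp 22 → {J:22, P:51, T:71, C:83}
update C to timestamp 11 → {C:11, J:22, P:51, T:71}
fire next event → C; now {J:22, P:51, T:71}
update P to timestamp 59 → {J:22, P:59, T:71}
fire next event → J; now {P:59, T:71}
fire next event → P; now {T:71}
fire next event → T; now {}

[F, M, W, Y, C, J, P, T]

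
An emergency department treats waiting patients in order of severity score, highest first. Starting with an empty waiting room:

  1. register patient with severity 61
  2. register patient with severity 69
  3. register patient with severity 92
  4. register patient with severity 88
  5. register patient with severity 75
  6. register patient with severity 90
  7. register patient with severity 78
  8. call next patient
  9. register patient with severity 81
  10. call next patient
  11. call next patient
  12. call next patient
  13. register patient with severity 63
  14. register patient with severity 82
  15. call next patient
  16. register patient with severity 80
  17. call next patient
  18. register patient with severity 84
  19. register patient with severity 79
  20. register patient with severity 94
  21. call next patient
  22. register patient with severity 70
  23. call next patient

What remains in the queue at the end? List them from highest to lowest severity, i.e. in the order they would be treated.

79 → 78 → 75 → 70 → 69 → 63 → 61

insert 61 → {61}
insert 69 → {69, 61}
insert 92 → {92, 69, 61}
insert 88 → {92, 88, 69, 61}
insert 75 → {92, 88, 75, 69, 61}
insert 90 → {92, 90, 88, 75, 69, 61}
insert 78 → {92, 90, 88, 78, 75, 69, 61}
call next patient → 92; now {90, 88, 78, 75, 69, 61}
insert 81 → {90, 88, 81, 78, 75, 69, 61}
call next patient → 90; now {88, 81, 78, 75, 69, 61}
call next patient → 88; now {81, 78, 75, 69, 61}
call next patient → 81; now {78, 75, 69, 61}
insert 63 → {78, 75, 69, 63, 61}
insert 82 → {82, 78, 75, 69, 63, 61}
call next patient → 82; now {78, 75, 69, 63, 61}
insert 80 → {80, 78, 75, 69, 63, 61}
call next patient → 80; now {78, 75, 69, 63, 61}
insert 84 → {84, 78, 75, 69, 63, 61}
insert 79 → {84, 79, 78, 75, 69, 63, 61}
insert 94 → {94, 84, 79, 78, 75, 69, 63, 61}
call next patient → 94; now {84, 79, 78, 75, 69, 63, 61}
insert 70 → {84, 79, 78, 75, 70, 69, 63, 61}
call next patient → 84; now {79, 78, 75, 70, 69, 63, 61}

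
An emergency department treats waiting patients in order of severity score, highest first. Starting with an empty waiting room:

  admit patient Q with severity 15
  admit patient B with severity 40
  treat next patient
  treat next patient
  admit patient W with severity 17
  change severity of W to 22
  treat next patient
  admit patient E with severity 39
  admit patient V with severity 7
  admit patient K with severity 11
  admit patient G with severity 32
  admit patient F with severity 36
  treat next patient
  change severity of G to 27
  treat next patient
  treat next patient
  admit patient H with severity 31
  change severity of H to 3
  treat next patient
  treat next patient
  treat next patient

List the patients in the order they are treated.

B → Q → W → E → F → G → K → V → H

add Q (severity 15) → {Q:15}
add B (severity 40) → {B:40, Q:15}
treat next patient → B; now {Q:15}
treat next patient → Q; now {}
add W (severity 17) → {W:17}
update W to severity 22 → {W:22}
treat next patient → W; now {}
add E (severity 39) → {E:39}
add V (severity 7) → {E:39, V:7}
add K (severity 11) → {E:39, K:11, V:7}
add G (severity 32) → {E:39, G:32, K:11, V:7}
add F (severity 36) → {E:39, F:36, G:32, K:11, V:7}
treat next patient → E; now {F:36, G:32, K:11, V:7}
update G to severity 27 → {F:36, G:27, K:11, V:7}
treat next patient → F; now {G:27, K:11, V:7}
treat next patient → G; now {K:11, V:7}
add H (severity 31) → {H:31, K:11, V:7}
update H to severity 3 → {K:11, V:7, H:3}
treat next patient → K; now {V:7, H:3}
treat next patient → V; now {H:3}
treat next patient → H; now {}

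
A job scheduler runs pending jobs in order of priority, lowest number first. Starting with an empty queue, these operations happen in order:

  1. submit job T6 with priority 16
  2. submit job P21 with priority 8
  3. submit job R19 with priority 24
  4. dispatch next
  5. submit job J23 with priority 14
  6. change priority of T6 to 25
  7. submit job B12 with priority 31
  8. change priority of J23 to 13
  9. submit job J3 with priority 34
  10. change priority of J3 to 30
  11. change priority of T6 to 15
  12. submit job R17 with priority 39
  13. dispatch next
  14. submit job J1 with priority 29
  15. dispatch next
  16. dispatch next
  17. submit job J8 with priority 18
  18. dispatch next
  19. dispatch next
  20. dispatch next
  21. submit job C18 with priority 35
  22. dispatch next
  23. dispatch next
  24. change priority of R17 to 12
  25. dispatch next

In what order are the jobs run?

add T6 (priority 16) → {T6:16}
add P21 (priority 8) → {P21:8, T6:16}
add R19 (priority 24) → {P21:8, T6:16, R19:24}
dispatch next → P21; now {T6:16, R19:24}
add J23 (priority 14) → {J23:14, T6:16, R19:24}
update T6 to priority 25 → {J23:14, R19:24, T6:25}
add B12 (priority 31) → {J23:14, R19:24, T6:25, B12:31}
update J23 to priority 13 → {J23:13, R19:24, T6:25, B12:31}
add J3 (priority 34) → {J23:13, R19:24, T6:25, B12:31, J3:34}
update J3 to priority 30 → {J23:13, R19:24, T6:25, J3:30, B12:31}
update T6 to priority 15 → {J23:13, T6:15, R19:24, J3:30, B12:31}
add R17 (priority 39) → {J23:13, T6:15, R19:24, J3:30, B12:31, R17:39}
dispatch next → J23; now {T6:15, R19:24, J3:30, B12:31, R17:39}
add J1 (priority 29) → {T6:15, R19:24, J1:29, J3:30, B12:31, R17:39}
dispatch next → T6; now {R19:24, J1:29, J3:30, B12:31, R17:39}
dispatch next → R19; now {J1:29, J3:30, B12:31, R17:39}
add J8 (priority 18) → {J8:18, J1:29, J3:30, B12:31, R17:39}
dispatch next → J8; now {J1:29, J3:30, B12:31, R17:39}
dispatch next → J1; now {J3:30, B12:31, R17:39}
dispatch next → J3; now {B12:31, R17:39}
add C18 (priority 35) → {B12:31, C18:35, R17:39}
dispatch next → B12; now {C18:35, R17:39}
dispatch next → C18; now {R17:39}
update R17 to priority 12 → {R17:12}
dispatch next → R17; now {}

P21, J23, T6, R19, J8, J1, J3, B12, C18, R17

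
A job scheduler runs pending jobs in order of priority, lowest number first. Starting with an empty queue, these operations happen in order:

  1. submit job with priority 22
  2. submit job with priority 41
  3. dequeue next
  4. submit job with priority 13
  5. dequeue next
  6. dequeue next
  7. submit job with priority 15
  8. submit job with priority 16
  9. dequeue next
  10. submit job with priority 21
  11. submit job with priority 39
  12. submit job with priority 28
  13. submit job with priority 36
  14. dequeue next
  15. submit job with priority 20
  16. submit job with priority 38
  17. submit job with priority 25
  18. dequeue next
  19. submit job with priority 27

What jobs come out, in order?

22, 13, 41, 15, 16, 20

insert 22 → {22}
insert 41 → {22, 41}
dequeue next → 22; now {41}
insert 13 → {13, 41}
dequeue next → 13; now {41}
dequeue next → 41; now {}
insert 15 → {15}
insert 16 → {15, 16}
dequeue next → 15; now {16}
insert 21 → {16, 21}
insert 39 → {16, 21, 39}
insert 28 → {16, 21, 28, 39}
insert 36 → {16, 21, 28, 36, 39}
dequeue next → 16; now {21, 28, 36, 39}
insert 20 → {20, 21, 28, 36, 39}
insert 38 → {20, 21, 28, 36, 38, 39}
insert 25 → {20, 21, 25, 28, 36, 38, 39}
dequeue next → 20; now {21, 25, 28, 36, 38, 39}
insert 27 → {21, 25, 27, 28, 36, 38, 39}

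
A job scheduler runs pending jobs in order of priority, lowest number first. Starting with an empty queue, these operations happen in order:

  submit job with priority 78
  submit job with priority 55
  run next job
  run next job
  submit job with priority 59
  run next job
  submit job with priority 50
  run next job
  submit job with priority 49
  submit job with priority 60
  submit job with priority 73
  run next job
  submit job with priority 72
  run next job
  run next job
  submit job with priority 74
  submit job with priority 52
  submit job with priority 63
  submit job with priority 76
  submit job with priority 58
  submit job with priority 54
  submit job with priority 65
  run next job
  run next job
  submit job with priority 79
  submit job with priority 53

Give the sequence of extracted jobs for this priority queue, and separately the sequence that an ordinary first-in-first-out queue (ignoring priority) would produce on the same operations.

priority queue: 55, 78, 59, 50, 49, 60, 72, 52, 54; FIFO queue: 78 → 55 → 59 → 50 → 49 → 60 → 73 → 72 → 74

insert 78 → {78}
insert 55 → {55, 78}
run next job → 55; now {78}
run next job → 78; now {}
insert 59 → {59}
run next job → 59; now {}
insert 50 → {50}
run next job → 50; now {}
insert 49 → {49}
insert 60 → {49, 60}
insert 73 → {49, 60, 73}
run next job → 49; now {60, 73}
insert 72 → {60, 72, 73}
run next job → 60; now {72, 73}
run next job → 72; now {73}
insert 74 → {73, 74}
insert 52 → {52, 73, 74}
insert 63 → {52, 63, 73, 74}
insert 76 → {52, 63, 73, 74, 76}
insert 58 → {52, 58, 63, 73, 74, 76}
insert 54 → {52, 54, 58, 63, 73, 74, 76}
insert 65 → {52, 54, 58, 63, 65, 73, 74, 76}
run next job → 52; now {54, 58, 63, 65, 73, 74, 76}
run next job → 54; now {58, 63, 65, 73, 74, 76}
insert 79 → {58, 63, 65, 73, 74, 76, 79}
insert 53 → {53, 58, 63, 65, 73, 74, 76, 79}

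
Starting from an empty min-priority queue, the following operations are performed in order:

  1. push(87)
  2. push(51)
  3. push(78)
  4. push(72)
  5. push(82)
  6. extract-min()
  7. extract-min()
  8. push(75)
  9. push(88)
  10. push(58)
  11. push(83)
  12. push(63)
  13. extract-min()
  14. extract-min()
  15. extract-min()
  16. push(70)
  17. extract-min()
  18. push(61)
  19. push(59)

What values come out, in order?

insert 87 → {87}
insert 51 → {51, 87}
insert 78 → {51, 78, 87}
insert 72 → {51, 72, 78, 87}
insert 82 → {51, 72, 78, 82, 87}
extract-min → 51; now {72, 78, 82, 87}
extract-min → 72; now {78, 82, 87}
insert 75 → {75, 78, 82, 87}
insert 88 → {75, 78, 82, 87, 88}
insert 58 → {58, 75, 78, 82, 87, 88}
insert 83 → {58, 75, 78, 82, 83, 87, 88}
insert 63 → {58, 63, 75, 78, 82, 83, 87, 88}
extract-min → 58; now {63, 75, 78, 82, 83, 87, 88}
extract-min → 63; now {75, 78, 82, 83, 87, 88}
extract-min → 75; now {78, 82, 83, 87, 88}
insert 70 → {70, 78, 82, 83, 87, 88}
extract-min → 70; now {78, 82, 83, 87, 88}
insert 61 → {61, 78, 82, 83, 87, 88}
insert 59 → {59, 61, 78, 82, 83, 87, 88}

51, 72, 58, 63, 75, 70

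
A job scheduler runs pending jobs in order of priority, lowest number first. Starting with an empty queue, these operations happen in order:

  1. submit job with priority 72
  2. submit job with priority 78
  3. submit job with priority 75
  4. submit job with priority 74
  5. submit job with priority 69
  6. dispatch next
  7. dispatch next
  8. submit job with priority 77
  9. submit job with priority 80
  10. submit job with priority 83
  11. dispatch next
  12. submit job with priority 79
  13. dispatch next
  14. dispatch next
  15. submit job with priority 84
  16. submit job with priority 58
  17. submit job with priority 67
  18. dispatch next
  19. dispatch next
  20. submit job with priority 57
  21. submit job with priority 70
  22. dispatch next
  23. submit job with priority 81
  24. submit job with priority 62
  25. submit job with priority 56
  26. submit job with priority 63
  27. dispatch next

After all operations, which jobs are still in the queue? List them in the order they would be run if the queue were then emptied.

insert 72 → {72}
insert 78 → {72, 78}
insert 75 → {72, 75, 78}
insert 74 → {72, 74, 75, 78}
insert 69 → {69, 72, 74, 75, 78}
dispatch next → 69; now {72, 74, 75, 78}
dispatch next → 72; now {74, 75, 78}
insert 77 → {74, 75, 77, 78}
insert 80 → {74, 75, 77, 78, 80}
insert 83 → {74, 75, 77, 78, 80, 83}
dispatch next → 74; now {75, 77, 78, 80, 83}
insert 79 → {75, 77, 78, 79, 80, 83}
dispatch next → 75; now {77, 78, 79, 80, 83}
dispatch next → 77; now {78, 79, 80, 83}
insert 84 → {78, 79, 80, 83, 84}
insert 58 → {58, 78, 79, 80, 83, 84}
insert 67 → {58, 67, 78, 79, 80, 83, 84}
dispatch next → 58; now {67, 78, 79, 80, 83, 84}
dispatch next → 67; now {78, 79, 80, 83, 84}
insert 57 → {57, 78, 79, 80, 83, 84}
insert 70 → {57, 70, 78, 79, 80, 83, 84}
dispatch next → 57; now {70, 78, 79, 80, 83, 84}
insert 81 → {70, 78, 79, 80, 81, 83, 84}
insert 62 → {62, 70, 78, 79, 80, 81, 83, 84}
insert 56 → {56, 62, 70, 78, 79, 80, 81, 83, 84}
insert 63 → {56, 62, 63, 70, 78, 79, 80, 81, 83, 84}
dispatch next → 56; now {62, 63, 70, 78, 79, 80, 81, 83, 84}

62 → 63 → 70 → 78 → 79 → 80 → 81 → 83 → 84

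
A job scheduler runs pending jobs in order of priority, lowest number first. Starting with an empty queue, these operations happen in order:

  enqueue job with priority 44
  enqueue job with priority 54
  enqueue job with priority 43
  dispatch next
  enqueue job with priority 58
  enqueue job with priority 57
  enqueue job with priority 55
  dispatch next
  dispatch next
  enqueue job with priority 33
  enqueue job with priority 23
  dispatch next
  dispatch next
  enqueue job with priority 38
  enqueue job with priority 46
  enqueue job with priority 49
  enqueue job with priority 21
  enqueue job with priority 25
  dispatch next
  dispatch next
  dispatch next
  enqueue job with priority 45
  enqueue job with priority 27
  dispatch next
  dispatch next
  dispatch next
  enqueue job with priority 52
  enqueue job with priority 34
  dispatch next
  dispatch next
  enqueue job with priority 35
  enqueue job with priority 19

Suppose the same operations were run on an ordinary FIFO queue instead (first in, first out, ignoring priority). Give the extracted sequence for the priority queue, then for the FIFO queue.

insert 44 → {44}
insert 54 → {44, 54}
insert 43 → {43, 44, 54}
dispatch next → 43; now {44, 54}
insert 58 → {44, 54, 58}
insert 57 → {44, 54, 57, 58}
insert 55 → {44, 54, 55, 57, 58}
dispatch next → 44; now {54, 55, 57, 58}
dispatch next → 54; now {55, 57, 58}
insert 33 → {33, 55, 57, 58}
insert 23 → {23, 33, 55, 57, 58}
dispatch next → 23; now {33, 55, 57, 58}
dispatch next → 33; now {55, 57, 58}
insert 38 → {38, 55, 57, 58}
insert 46 → {38, 46, 55, 57, 58}
insert 49 → {38, 46, 49, 55, 57, 58}
insert 21 → {21, 38, 46, 49, 55, 57, 58}
insert 25 → {21, 25, 38, 46, 49, 55, 57, 58}
dispatch next → 21; now {25, 38, 46, 49, 55, 57, 58}
dispatch next → 25; now {38, 46, 49, 55, 57, 58}
dispatch next → 38; now {46, 49, 55, 57, 58}
insert 45 → {45, 46, 49, 55, 57, 58}
insert 27 → {27, 45, 46, 49, 55, 57, 58}
dispatch next → 27; now {45, 46, 49, 55, 57, 58}
dispatch next → 45; now {46, 49, 55, 57, 58}
dispatch next → 46; now {49, 55, 57, 58}
insert 52 → {49, 52, 55, 57, 58}
insert 34 → {34, 49, 52, 55, 57, 58}
dispatch next → 34; now {49, 52, 55, 57, 58}
dispatch next → 49; now {52, 55, 57, 58}
insert 35 → {35, 52, 55, 57, 58}
insert 19 → {19, 35, 52, 55, 57, 58}

priority queue: 43 → 44 → 54 → 23 → 33 → 21 → 25 → 38 → 27 → 45 → 46 → 34 → 49; FIFO queue: 44, 54, 43, 58, 57, 55, 33, 23, 38, 46, 49, 21, 25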